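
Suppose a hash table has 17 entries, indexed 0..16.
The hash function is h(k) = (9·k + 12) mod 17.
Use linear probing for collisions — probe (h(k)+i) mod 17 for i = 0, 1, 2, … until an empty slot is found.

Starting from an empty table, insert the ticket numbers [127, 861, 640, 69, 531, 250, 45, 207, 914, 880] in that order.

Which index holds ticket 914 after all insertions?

Insert 127: h=16, slot 16 empty → index 16.
Insert 861: h=9, slot 9 empty → index 9.
Insert 640: h=9, slot 9 occupied → index 10.
Insert 69: h=4, slot 4 empty → index 4.
Insert 531: h=14, slot 14 empty → index 14.
Insert 250: h=1, slot 1 empty → index 1.
Insert 45: h=9, slots 9,10 occupied → index 11.
Insert 207: h=5, slot 5 empty → index 5.
Insert 914: h=10, slots 10,11 occupied → index 12.
Insert 880: h=10, slots 10,11,12 occupied → index 13.
Table: [-, 250, -, -, 69, 207, -, -, -, 861, 640, 45, 914, 880, 531, -, 127]

12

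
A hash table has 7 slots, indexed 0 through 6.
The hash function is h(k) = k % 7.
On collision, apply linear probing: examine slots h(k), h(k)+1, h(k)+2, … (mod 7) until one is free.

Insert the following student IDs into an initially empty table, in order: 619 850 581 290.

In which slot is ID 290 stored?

Insert 619: h=3, slot 3 empty → index 3.
Insert 850: h=3, slot 3 occupied → index 4.
Insert 581: h=0, slot 0 empty → index 0.
Insert 290: h=3, slots 3,4 occupied → index 5.
Table: [581, —, —, 619, 850, 290, —]

5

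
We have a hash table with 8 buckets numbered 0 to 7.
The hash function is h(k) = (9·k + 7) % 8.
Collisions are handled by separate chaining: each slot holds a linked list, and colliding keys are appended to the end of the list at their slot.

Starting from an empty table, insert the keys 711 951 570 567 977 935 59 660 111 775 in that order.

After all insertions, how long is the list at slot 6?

Insert 711: h=6, bucket 6 empty → new chain.
Insert 951: h=6, bucket 6 nonempty → append to chain.
Insert 570: h=1, bucket 1 empty → new chain.
Insert 567: h=6, bucket 6 nonempty → append to chain.
Insert 977: h=0, bucket 0 empty → new chain.
Insert 935: h=6, bucket 6 nonempty → append to chain.
Insert 59: h=2, bucket 2 empty → new chain.
Insert 660: h=3, bucket 3 empty → new chain.
Insert 111: h=6, bucket 6 nonempty → append to chain.
Insert 775: h=6, bucket 6 nonempty → append to chain.
Final buckets:
0: 977
1: 570
2: 59
3: 660
4: -
5: -
6: 711 -> 951 -> 567 -> 935 -> 111 -> 775
7: -

6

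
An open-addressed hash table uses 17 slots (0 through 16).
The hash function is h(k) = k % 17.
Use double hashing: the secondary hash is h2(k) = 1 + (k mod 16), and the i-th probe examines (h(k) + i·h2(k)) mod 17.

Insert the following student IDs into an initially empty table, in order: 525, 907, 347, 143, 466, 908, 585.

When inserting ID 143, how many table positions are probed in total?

3

525 hashes to 15; slot 15 is free -> place at 15.
907 hashes to 6; slot 6 is free -> place at 6.
347 hashes to 7; slot 7 is free -> place at 7.
143 hashes to 7, h2=16; 7,6 taken -> place at 5.
466 hashes to 7, h2=3; 7 taken -> place at 10.
908 hashes to 7, h2=13; 7 taken -> place at 3.
585 hashes to 7, h2=10; 7 taken -> place at 0.
Table: [585, _, _, 908, _, 143, 907, 347, _, _, 466, _, _, _, _, 525, _]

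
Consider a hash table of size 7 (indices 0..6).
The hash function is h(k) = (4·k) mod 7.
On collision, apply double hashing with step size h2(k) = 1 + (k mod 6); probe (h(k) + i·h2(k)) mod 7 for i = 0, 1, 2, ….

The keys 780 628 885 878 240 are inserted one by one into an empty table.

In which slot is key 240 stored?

3

780: h=5 => slot 5
628: h=6 => slot 6
885: h=5, h2=4, probe 5,2 => slot 2
878: h=5, h2=3, probe 5,1 => slot 1
240: h=1, h2=1, probe 1,2,3 => slot 3
Table: [∅, 878, 885, 240, ∅, 780, 628]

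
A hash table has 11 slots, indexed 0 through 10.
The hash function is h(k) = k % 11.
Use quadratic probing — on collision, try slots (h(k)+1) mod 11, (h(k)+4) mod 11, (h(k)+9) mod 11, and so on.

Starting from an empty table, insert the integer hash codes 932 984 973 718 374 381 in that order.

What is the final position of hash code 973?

6

Insert 932: h=8, slot 8 empty => index 8.
Insert 984: h=5, slot 5 empty => index 5.
Insert 973: h=5, slot 5 occupied => index 6.
Insert 718: h=3, slot 3 empty => index 3.
Insert 374: h=0, slot 0 empty => index 0.
Insert 381: h=7, slot 7 empty => index 7.
Table: [374, _, _, 718, _, 984, 973, 381, 932, _, _]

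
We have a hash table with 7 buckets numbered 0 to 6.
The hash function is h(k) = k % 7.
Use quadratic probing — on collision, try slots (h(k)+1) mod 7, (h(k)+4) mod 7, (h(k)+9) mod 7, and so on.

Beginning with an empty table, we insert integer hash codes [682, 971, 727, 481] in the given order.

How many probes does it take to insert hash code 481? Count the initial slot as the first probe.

682: h=3 => slot 3
971: h=5 => slot 5
727: h=6 => slot 6
481: h=5, probe 5,6,2 => slot 2
Table: [_, _, 481, 682, _, 971, 727]

3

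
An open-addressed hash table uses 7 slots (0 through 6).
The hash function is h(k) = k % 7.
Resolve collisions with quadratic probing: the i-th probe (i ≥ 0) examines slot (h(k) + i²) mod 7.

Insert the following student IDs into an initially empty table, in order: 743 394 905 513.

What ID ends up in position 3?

905

Insert 743: h=1, slot 1 empty => index 1.
Insert 394: h=2, slot 2 empty => index 2.
Insert 905: h=2, slot 2 occupied => index 3.
Insert 513: h=2, slots 2,3 occupied => index 6.
Table: [., 743, 394, 905, ., ., 513]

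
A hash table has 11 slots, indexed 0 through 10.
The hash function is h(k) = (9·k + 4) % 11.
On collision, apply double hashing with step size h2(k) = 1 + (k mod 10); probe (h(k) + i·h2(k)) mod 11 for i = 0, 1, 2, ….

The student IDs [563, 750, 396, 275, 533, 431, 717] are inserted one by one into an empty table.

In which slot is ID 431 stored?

2

563: h=0 → slot 0
750: h=0, h2=1, probe 0,1 → slot 1
396: h=4 → slot 4
275: h=4, h2=6, probe 4,10 → slot 10
533: h=5 → slot 5
431: h=0, h2=2, probe 0,2 → slot 2
717: h=0, h2=8, probe 0,8 → slot 8
Table: [563, 750, 431, —, 396, 533, —, —, 717, —, 275]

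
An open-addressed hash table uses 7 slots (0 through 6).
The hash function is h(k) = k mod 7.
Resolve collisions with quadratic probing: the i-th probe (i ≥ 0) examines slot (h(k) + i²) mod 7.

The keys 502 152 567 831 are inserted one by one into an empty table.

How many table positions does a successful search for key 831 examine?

3

502: h=5 -> slot 5
152: h=5, probe 5,6 -> slot 6
567: h=0 -> slot 0
831: h=5, probe 5,6,2 -> slot 2
Table: [567, —, 831, —, —, 502, 152]
Lookup 831: h=5, probe 5,6,2 → found at 2.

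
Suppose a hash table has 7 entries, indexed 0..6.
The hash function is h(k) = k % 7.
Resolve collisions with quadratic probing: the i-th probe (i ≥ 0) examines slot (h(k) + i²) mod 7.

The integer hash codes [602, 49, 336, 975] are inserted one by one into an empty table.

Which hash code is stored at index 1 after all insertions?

Insert 602: h=0, slot 0 empty -> index 0.
Insert 49: h=0, slot 0 occupied -> index 1.
Insert 336: h=0, slots 0,1 occupied -> index 4.
Insert 975: h=2, slot 2 empty -> index 2.
Table: [602, 49, 975, -, 336, -, -]

49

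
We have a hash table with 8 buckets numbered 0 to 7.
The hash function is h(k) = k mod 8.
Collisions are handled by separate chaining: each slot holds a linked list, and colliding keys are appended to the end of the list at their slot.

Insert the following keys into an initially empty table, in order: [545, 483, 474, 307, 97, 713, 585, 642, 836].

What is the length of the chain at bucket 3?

2

545 → bucket 1
483 → bucket 3
474 → bucket 2
307 → bucket 3 (collision)
97 → bucket 1 (collision)
713 → bucket 1 (collision)
585 → bucket 1 (collision)
642 → bucket 2 (collision)
836 → bucket 4
Final buckets:
0: .
1: 545 -> 97 -> 713 -> 585
2: 474 -> 642
3: 483 -> 307
4: 836
5: .
6: .
7: .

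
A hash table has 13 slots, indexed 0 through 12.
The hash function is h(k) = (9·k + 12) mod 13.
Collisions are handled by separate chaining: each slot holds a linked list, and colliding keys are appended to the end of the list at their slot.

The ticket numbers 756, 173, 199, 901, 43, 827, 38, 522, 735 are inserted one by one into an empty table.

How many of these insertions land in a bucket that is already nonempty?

Insert 756: h=4, bucket 4 empty → new chain.
Insert 173: h=9, bucket 9 empty → new chain.
Insert 199: h=9, bucket 9 nonempty → append to chain.
Insert 901: h=9, bucket 9 nonempty → append to chain.
Insert 43: h=9, bucket 9 nonempty → append to chain.
Insert 827: h=6, bucket 6 empty → new chain.
Insert 38: h=3, bucket 3 empty → new chain.
Insert 522: h=4, bucket 4 nonempty → append to chain.
Insert 735: h=10, bucket 10 empty → new chain.
Final buckets:
0: ∅
1: ∅
2: ∅
3: 38
4: 756 -> 522
5: ∅
6: 827
7: ∅
8: ∅
9: 173 -> 199 -> 901 -> 43
10: 735
11: ∅
12: ∅

4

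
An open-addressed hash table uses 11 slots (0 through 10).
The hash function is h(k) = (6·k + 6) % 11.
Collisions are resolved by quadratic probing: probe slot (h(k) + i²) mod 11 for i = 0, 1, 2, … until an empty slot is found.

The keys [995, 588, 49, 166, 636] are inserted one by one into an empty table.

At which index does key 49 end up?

995: h=3 → slot 3
588: h=3, probe 3,4 → slot 4
49: h=3, probe 3,4,7 → slot 7
166: h=1 → slot 1
636: h=5 → slot 5
Table: [—, 166, —, 995, 588, 636, —, 49, —, —, —]

7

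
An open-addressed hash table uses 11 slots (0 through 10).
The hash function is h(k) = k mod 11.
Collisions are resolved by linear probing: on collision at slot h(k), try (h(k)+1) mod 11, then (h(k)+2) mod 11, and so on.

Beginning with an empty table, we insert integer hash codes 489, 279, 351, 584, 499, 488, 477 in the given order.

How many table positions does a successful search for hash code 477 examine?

489: h=5 -> slot 5
279: h=4 -> slot 4
351: h=10 -> slot 10
584: h=1 -> slot 1
499: h=4, probe 4,5,6 -> slot 6
488: h=4, probe 4,5,6,7 -> slot 7
477: h=4, probe 4,5,6,7,8 -> slot 8
Table: [∅, 584, ∅, ∅, 279, 489, 499, 488, 477, ∅, 351]
Lookup 477: h=4, probe 4,5,6,7,8 → found at 8.

5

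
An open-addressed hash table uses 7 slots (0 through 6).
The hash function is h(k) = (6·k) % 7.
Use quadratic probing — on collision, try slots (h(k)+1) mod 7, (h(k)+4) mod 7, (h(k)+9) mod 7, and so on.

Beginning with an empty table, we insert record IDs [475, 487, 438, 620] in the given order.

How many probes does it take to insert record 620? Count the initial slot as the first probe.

475: h=1 → slot 1
487: h=3 → slot 3
438: h=3, probe 3,4 → slot 4
620: h=3, probe 3,4,0 → slot 0
Table: [620, 475, -, 487, 438, -, -]

3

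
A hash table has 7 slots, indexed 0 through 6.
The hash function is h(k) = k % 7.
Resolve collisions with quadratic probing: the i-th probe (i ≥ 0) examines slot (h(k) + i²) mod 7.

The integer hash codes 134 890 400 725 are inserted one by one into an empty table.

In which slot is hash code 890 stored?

134: h=1 → slot 1
890: h=1, probe 1,2 → slot 2
400: h=1, probe 1,2,5 → slot 5
725: h=4 → slot 4
Table: [—, 134, 890, —, 725, 400, —]

2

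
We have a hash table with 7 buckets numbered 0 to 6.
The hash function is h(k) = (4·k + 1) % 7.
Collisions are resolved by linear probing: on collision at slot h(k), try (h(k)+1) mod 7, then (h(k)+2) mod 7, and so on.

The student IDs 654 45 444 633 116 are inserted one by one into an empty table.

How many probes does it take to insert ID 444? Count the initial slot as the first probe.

3

654 hashes to 6; slot 6 is free → place at 6.
45 hashes to 6; 6 taken → place at 0.
444 hashes to 6; 6,0 taken → place at 1.
633 hashes to 6; 6,0,1 taken → place at 2.
116 hashes to 3; slot 3 is free → place at 3.
Table: [45, 444, 633, 116, —, —, 654]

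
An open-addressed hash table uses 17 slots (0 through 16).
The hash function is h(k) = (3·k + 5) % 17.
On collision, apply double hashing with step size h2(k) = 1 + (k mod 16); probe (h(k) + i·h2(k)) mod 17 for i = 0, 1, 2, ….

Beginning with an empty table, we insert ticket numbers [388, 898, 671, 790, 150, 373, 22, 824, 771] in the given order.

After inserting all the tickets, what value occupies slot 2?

388: h=13 => slot 13
898: h=13, h2=3, probe 13,16 => slot 16
671: h=12 => slot 12
790: h=12, h2=7, probe 12,2 => slot 2
150: h=13, h2=7, probe 13,3 => slot 3
373: h=2, h2=6, probe 2,8 => slot 8
22: h=3, h2=7, probe 3,10 => slot 10
824: h=12, h2=9, probe 12,4 => slot 4
771: h=6 => slot 6
Table: [—, —, 790, 150, 824, —, 771, —, 373, —, 22, —, 671, 388, —, —, 898]

790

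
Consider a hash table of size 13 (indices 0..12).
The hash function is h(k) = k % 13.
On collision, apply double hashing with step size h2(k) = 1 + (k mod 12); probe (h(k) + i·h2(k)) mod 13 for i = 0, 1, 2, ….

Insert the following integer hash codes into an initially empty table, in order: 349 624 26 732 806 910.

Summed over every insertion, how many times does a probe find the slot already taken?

Insert 349: h=11, slot 11 empty -> index 11.
Insert 624: h=0, slot 0 empty -> index 0.
Insert 26: h=0, h2=3, slot 0 occupied -> index 3.
Insert 732: h=4, slot 4 empty -> index 4.
Insert 806: h=0, h2=3, slots 0,3 occupied -> index 6.
Insert 910: h=0, h2=11, slots 0,11 occupied -> index 9.
Table: [624, -, -, 26, 732, -, 806, -, -, 910, -, 349, -]

5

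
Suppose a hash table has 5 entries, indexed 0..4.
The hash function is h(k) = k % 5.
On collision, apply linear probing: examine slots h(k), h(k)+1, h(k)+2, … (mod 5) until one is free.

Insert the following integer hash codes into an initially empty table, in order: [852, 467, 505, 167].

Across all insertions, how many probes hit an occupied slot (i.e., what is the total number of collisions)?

3

852: h=2 => slot 2
467: h=2, probe 2,3 => slot 3
505: h=0 => slot 0
167: h=2, probe 2,3,4 => slot 4
Table: [505, _, 852, 467, 167]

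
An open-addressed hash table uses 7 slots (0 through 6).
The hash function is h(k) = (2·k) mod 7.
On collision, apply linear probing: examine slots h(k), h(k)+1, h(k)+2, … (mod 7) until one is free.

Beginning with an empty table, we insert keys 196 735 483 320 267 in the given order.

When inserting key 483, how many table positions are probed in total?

3

Insert 196: h=0, slot 0 empty => index 0.
Insert 735: h=0, slot 0 occupied => index 1.
Insert 483: h=0, slots 0,1 occupied => index 2.
Insert 320: h=3, slot 3 empty => index 3.
Insert 267: h=2, slots 2,3 occupied => index 4.
Table: [196, 735, 483, 320, 267, _, _]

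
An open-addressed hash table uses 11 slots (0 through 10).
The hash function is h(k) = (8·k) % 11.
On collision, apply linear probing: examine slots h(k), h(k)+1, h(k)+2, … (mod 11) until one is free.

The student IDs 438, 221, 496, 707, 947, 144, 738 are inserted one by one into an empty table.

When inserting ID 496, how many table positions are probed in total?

438 hashes to 6; slot 6 is free => place at 6.
221 hashes to 8; slot 8 is free => place at 8.
496 hashes to 8; 8 taken => place at 9.
707 hashes to 2; slot 2 is free => place at 2.
947 hashes to 8; 8,9 taken => place at 10.
144 hashes to 8; 8,9,10 taken => place at 0.
738 hashes to 8; 8,9,10,0 taken => place at 1.
Table: [144, 738, 707, ., ., ., 438, ., 221, 496, 947]

2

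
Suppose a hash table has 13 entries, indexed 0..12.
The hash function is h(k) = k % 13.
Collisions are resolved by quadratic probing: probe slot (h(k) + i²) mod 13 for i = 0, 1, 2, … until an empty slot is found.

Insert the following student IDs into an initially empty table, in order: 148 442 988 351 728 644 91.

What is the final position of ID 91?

3

148: h=5 => slot 5
442: h=0 => slot 0
988: h=0, probe 0,1 => slot 1
351: h=0, probe 0,1,4 => slot 4
728: h=0, probe 0,1,4,9 => slot 9
644: h=7 => slot 7
91: h=0, probe 0,1,4,9,3 => slot 3
Table: [442, 988, ∅, 91, 351, 148, ∅, 644, ∅, 728, ∅, ∅, ∅]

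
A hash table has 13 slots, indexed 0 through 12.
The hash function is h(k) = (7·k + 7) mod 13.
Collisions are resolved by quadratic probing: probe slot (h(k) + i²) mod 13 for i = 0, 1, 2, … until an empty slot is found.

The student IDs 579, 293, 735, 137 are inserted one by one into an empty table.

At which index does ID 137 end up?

579: h=4 → slot 4
293: h=4, probe 4,5 → slot 5
735: h=4, probe 4,5,8 → slot 8
137: h=4, probe 4,5,8,0 → slot 0
Table: [137, ., ., ., 579, 293, ., ., 735, ., ., ., .]

0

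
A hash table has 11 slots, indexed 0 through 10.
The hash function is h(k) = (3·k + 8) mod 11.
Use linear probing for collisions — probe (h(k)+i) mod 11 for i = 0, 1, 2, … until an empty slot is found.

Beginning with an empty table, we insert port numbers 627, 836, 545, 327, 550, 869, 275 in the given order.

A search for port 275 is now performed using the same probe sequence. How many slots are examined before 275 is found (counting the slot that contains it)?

6

Insert 627: h=8, slot 8 empty => index 8.
Insert 836: h=8, slot 8 occupied => index 9.
Insert 545: h=4, slot 4 empty => index 4.
Insert 327: h=10, slot 10 empty => index 10.
Insert 550: h=8, slots 8,9,10 occupied => index 0.
Insert 869: h=8, slots 8,9,10,0 occupied => index 1.
Insert 275: h=8, slots 8,9,10,0,1 occupied => index 2.
Table: [550, 869, 275, -, 545, -, -, -, 627, 836, 327]
Lookup 275: h=8, probe 8,9,10,0,1,2 → found at 2.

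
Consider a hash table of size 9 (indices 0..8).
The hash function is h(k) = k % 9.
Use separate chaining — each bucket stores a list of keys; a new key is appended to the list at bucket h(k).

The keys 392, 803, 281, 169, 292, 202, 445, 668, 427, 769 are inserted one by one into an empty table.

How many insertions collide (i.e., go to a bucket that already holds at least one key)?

Insert 392: h=5, bucket 5 empty → new chain.
Insert 803: h=2, bucket 2 empty → new chain.
Insert 281: h=2, bucket 2 nonempty → append to chain.
Insert 169: h=7, bucket 7 empty → new chain.
Insert 292: h=4, bucket 4 empty → new chain.
Insert 202: h=4, bucket 4 nonempty → append to chain.
Insert 445: h=4, bucket 4 nonempty → append to chain.
Insert 668: h=2, bucket 2 nonempty → append to chain.
Insert 427: h=4, bucket 4 nonempty → append to chain.
Insert 769: h=4, bucket 4 nonempty → append to chain.
Final buckets:
0: —
1: —
2: 803 -> 281 -> 668
3: —
4: 292 -> 202 -> 445 -> 427 -> 769
5: 392
6: —
7: 169
8: —

6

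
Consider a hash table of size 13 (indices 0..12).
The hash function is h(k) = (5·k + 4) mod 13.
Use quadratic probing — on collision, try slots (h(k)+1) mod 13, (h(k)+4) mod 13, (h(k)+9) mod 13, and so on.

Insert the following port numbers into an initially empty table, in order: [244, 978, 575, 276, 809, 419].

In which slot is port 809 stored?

244 hashes to 2; slot 2 is free -> place at 2.
978 hashes to 6; slot 6 is free -> place at 6.
575 hashes to 6; 6 taken -> place at 7.
276 hashes to 6; 6,7 taken -> place at 10.
809 hashes to 6; 6,7,10,2 taken -> place at 9.
419 hashes to 6; 6,7,10,2,9 taken -> place at 5.
Table: [-, -, 244, -, -, 419, 978, 575, -, 809, 276, -, -]

9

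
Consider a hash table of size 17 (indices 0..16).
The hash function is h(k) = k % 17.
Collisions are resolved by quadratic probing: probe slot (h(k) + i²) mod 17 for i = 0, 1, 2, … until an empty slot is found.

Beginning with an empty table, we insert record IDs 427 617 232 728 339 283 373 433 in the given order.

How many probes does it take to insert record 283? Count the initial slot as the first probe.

2

427: h=2 → slot 2
617: h=5 → slot 5
232: h=11 → slot 11
728: h=14 → slot 14
339: h=16 → slot 16
283: h=11, probe 11,12 → slot 12
373: h=16, probe 16,0 → slot 0
433: h=8 → slot 8
Table: [373, _, 427, _, _, 617, _, _, 433, _, _, 232, 283, _, 728, _, 339]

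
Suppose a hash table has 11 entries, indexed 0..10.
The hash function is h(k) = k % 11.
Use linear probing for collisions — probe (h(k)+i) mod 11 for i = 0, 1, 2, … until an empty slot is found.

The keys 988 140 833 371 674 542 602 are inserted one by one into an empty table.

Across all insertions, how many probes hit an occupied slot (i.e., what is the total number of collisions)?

10

988 hashes to 9; slot 9 is free -> place at 9.
140 hashes to 8; slot 8 is free -> place at 8.
833 hashes to 8; 8,9 taken -> place at 10.
371 hashes to 8; 8,9,10 taken -> place at 0.
674 hashes to 3; slot 3 is free -> place at 3.
542 hashes to 3; 3 taken -> place at 4.
602 hashes to 8; 8,9,10,0 taken -> place at 1.
Table: [371, 602, -, 674, 542, -, -, -, 140, 988, 833]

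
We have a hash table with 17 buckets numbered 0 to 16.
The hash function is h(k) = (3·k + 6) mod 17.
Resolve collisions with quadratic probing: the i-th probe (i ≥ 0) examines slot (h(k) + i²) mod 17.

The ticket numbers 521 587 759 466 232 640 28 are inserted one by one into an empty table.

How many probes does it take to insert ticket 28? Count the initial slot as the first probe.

521: h=5 -> slot 5
587: h=16 -> slot 16
759: h=5, probe 5,6 -> slot 6
466: h=10 -> slot 10
232: h=5, probe 5,6,9 -> slot 9
640: h=5, probe 5,6,9,14 -> slot 14
28: h=5, probe 5,6,9,14,4 -> slot 4
Table: [_, _, _, _, 28, 521, 759, _, _, 232, 466, _, _, _, 640, _, 587]

5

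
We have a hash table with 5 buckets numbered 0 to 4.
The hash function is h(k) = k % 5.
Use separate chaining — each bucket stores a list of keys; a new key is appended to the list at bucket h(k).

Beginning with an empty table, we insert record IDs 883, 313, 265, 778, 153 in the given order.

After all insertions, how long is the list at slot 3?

Insert 883: h=3, bucket 3 empty -> new chain.
Insert 313: h=3, bucket 3 nonempty -> append to chain.
Insert 265: h=0, bucket 0 empty -> new chain.
Insert 778: h=3, bucket 3 nonempty -> append to chain.
Insert 153: h=3, bucket 3 nonempty -> append to chain.
Final buckets:
0: 265
1: _
2: _
3: 883 -> 313 -> 778 -> 153
4: _

4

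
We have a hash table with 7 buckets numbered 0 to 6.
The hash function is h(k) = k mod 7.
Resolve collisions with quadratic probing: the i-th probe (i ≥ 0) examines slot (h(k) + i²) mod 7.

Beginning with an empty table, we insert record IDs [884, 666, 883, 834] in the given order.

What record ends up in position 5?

Insert 884: h=2, slot 2 empty -> index 2.
Insert 666: h=1, slot 1 empty -> index 1.
Insert 883: h=1, slots 1,2 occupied -> index 5.
Insert 834: h=1, slots 1,2,5 occupied -> index 3.
Table: [_, 666, 884, 834, _, 883, _]

883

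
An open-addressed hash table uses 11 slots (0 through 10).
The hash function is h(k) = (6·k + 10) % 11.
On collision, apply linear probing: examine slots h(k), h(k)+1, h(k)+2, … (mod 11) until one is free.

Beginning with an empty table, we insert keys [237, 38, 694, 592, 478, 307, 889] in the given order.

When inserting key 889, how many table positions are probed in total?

237 hashes to 2; slot 2 is free => place at 2.
38 hashes to 7; slot 7 is free => place at 7.
694 hashes to 5; slot 5 is free => place at 5.
592 hashes to 9; slot 9 is free => place at 9.
478 hashes to 7; 7 taken => place at 8.
307 hashes to 4; slot 4 is free => place at 4.
889 hashes to 9; 9 taken => place at 10.
Table: [_, _, 237, _, 307, 694, _, 38, 478, 592, 889]

2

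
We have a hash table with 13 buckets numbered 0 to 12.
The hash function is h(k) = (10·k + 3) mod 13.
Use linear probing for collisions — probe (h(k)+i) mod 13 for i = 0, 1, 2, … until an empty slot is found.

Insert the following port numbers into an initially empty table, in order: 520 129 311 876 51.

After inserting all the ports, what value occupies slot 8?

Insert 520: h=3, slot 3 empty => index 3.
Insert 129: h=6, slot 6 empty => index 6.
Insert 311: h=6, slot 6 occupied => index 7.
Insert 876: h=1, slot 1 empty => index 1.
Insert 51: h=6, slots 6,7 occupied => index 8.
Table: [., 876, ., 520, ., ., 129, 311, 51, ., ., ., .]

51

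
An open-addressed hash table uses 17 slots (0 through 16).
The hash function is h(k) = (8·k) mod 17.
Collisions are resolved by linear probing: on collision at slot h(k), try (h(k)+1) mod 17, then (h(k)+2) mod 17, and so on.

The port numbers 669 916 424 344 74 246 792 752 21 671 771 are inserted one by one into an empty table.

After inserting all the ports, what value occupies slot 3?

Insert 669: h=14, slot 14 empty -> index 14.
Insert 916: h=1, slot 1 empty -> index 1.
Insert 424: h=9, slot 9 empty -> index 9.
Insert 344: h=15, slot 15 empty -> index 15.
Insert 74: h=14, slots 14,15 occupied -> index 16.
Insert 246: h=13, slot 13 empty -> index 13.
Insert 792: h=12, slot 12 empty -> index 12.
Insert 752: h=15, slots 15,16 occupied -> index 0.
Insert 21: h=15, slots 15,16,0,1 occupied -> index 2.
Insert 671: h=13, slots 13,14,15,16,0,1,2 occupied -> index 3.
Insert 771: h=14, slots 14,15,16,0,1,2,3 occupied -> index 4.
Table: [752, 916, 21, 671, 771, -, -, -, -, 424, -, -, 792, 246, 669, 344, 74]

671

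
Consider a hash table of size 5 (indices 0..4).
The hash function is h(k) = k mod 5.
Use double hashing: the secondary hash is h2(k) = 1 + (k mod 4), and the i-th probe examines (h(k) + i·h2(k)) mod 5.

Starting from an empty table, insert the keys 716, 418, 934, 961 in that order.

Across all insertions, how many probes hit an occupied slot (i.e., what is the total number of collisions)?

2

716 hashes to 1; slot 1 is free -> place at 1.
418 hashes to 3; slot 3 is free -> place at 3.
934 hashes to 4; slot 4 is free -> place at 4.
961 hashes to 1, h2=2; 1,3 taken -> place at 0.
Table: [961, 716, ∅, 418, 934]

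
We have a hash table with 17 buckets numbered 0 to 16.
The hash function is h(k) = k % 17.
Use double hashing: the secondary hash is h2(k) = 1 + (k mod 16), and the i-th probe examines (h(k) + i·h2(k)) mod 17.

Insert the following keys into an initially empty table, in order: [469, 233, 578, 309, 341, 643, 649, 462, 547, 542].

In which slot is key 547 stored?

7

469 hashes to 10; slot 10 is free => place at 10.
233 hashes to 12; slot 12 is free => place at 12.
578 hashes to 0; slot 0 is free => place at 0.
309 hashes to 3; slot 3 is free => place at 3.
341 hashes to 1; slot 1 is free => place at 1.
643 hashes to 14; slot 14 is free => place at 14.
649 hashes to 3, h2=10; 3 taken => place at 13.
462 hashes to 3, h2=15; 3,1 taken => place at 16.
547 hashes to 3, h2=4; 3 taken => place at 7.
542 hashes to 15; slot 15 is free => place at 15.
Table: [578, 341, —, 309, —, —, —, 547, —, —, 469, —, 233, 649, 643, 542, 462]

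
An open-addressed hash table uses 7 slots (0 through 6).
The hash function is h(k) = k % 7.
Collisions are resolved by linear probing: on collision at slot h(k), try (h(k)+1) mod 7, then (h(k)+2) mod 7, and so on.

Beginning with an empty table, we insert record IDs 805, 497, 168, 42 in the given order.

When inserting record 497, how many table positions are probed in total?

805: h=0 → slot 0
497: h=0, probe 0,1 → slot 1
168: h=0, probe 0,1,2 → slot 2
42: h=0, probe 0,1,2,3 → slot 3
Table: [805, 497, 168, 42, -, -, -]

2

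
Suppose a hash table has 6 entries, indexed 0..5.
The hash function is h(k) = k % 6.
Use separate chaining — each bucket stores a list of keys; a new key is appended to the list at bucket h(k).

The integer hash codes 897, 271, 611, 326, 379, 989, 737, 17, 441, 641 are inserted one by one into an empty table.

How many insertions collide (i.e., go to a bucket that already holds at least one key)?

897 → bucket 3
271 → bucket 1
611 → bucket 5
326 → bucket 2
379 → bucket 1 (collision)
989 → bucket 5 (collision)
737 → bucket 5 (collision)
17 → bucket 5 (collision)
441 → bucket 3 (collision)
641 → bucket 5 (collision)
Final buckets:
0: -
1: 271 -> 379
2: 326
3: 897 -> 441
4: -
5: 611 -> 989 -> 737 -> 17 -> 641

6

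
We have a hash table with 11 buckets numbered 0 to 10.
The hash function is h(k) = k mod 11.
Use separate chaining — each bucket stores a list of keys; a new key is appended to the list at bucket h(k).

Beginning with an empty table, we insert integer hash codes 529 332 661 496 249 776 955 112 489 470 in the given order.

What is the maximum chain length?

Insert 529: h=1, bucket 1 empty → new chain.
Insert 332: h=2, bucket 2 empty → new chain.
Insert 661: h=1, bucket 1 nonempty → append to chain.
Insert 496: h=1, bucket 1 nonempty → append to chain.
Insert 249: h=7, bucket 7 empty → new chain.
Insert 776: h=6, bucket 6 empty → new chain.
Insert 955: h=9, bucket 9 empty → new chain.
Insert 112: h=2, bucket 2 nonempty → append to chain.
Insert 489: h=5, bucket 5 empty → new chain.
Insert 470: h=8, bucket 8 empty → new chain.
Final buckets:
0: .
1: 529 -> 661 -> 496
2: 332 -> 112
3: .
4: .
5: 489
6: 776
7: 249
8: 470
9: 955
10: .

3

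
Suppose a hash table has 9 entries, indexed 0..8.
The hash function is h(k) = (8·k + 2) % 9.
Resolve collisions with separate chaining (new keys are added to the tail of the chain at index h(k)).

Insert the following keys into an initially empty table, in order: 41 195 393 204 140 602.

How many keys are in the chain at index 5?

3

41 → bucket 6
195 → bucket 5
393 → bucket 5 (collision)
204 → bucket 5 (collision)
140 → bucket 6 (collision)
602 → bucket 3
Final buckets:
0: ∅
1: ∅
2: ∅
3: 602
4: ∅
5: 195 -> 393 -> 204
6: 41 -> 140
7: ∅
8: ∅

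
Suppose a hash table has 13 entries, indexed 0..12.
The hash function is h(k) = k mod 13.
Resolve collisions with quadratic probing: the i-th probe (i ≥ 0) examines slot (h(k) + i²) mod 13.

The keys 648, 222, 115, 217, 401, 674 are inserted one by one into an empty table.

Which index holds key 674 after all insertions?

7

Insert 648: h=11, slot 11 empty => index 11.
Insert 222: h=1, slot 1 empty => index 1.
Insert 115: h=11, slot 11 occupied => index 12.
Insert 217: h=9, slot 9 empty => index 9.
Insert 401: h=11, slots 11,12 occupied => index 2.
Insert 674: h=11, slots 11,12,2 occupied => index 7.
Table: [-, 222, 401, -, -, -, -, 674, -, 217, -, 648, 115]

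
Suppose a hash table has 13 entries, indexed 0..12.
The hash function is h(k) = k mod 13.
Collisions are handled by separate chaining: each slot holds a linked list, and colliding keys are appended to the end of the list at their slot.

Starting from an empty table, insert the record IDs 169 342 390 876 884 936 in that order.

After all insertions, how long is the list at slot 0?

4

Insert 169: h=0, bucket 0 empty → new chain.
Insert 342: h=4, bucket 4 empty → new chain.
Insert 390: h=0, bucket 0 nonempty → append to chain.
Insert 876: h=5, bucket 5 empty → new chain.
Insert 884: h=0, bucket 0 nonempty → append to chain.
Insert 936: h=0, bucket 0 nonempty → append to chain.
Final buckets:
0: 169 -> 390 -> 884 -> 936
1: _
2: _
3: _
4: 342
5: 876
6: _
7: _
8: _
9: _
10: _
11: _
12: _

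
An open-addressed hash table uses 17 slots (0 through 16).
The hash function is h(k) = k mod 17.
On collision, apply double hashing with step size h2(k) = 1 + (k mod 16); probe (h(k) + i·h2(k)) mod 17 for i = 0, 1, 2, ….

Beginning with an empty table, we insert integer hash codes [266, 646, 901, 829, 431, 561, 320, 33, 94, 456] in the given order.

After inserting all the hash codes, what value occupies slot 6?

266 hashes to 11; slot 11 is free -> place at 11.
646 hashes to 0; slot 0 is free -> place at 0.
901 hashes to 0, h2=6; 0 taken -> place at 6.
829 hashes to 13; slot 13 is free -> place at 13.
431 hashes to 6, h2=16; 6 taken -> place at 5.
561 hashes to 0, h2=2; 0 taken -> place at 2.
320 hashes to 14; slot 14 is free -> place at 14.
33 hashes to 16; slot 16 is free -> place at 16.
94 hashes to 9; slot 9 is free -> place at 9.
456 hashes to 14, h2=9; 14,6 taken -> place at 15.
Table: [646, ., 561, ., ., 431, 901, ., ., 94, ., 266, ., 829, 320, 456, 33]

901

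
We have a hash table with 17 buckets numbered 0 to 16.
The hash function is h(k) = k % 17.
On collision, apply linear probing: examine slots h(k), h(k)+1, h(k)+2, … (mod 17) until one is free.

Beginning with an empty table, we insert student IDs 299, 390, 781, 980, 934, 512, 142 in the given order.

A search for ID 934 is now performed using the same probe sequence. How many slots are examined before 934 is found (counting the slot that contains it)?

299: h=10 => slot 10
390: h=16 => slot 16
781: h=16, probe 16,0 => slot 0
980: h=11 => slot 11
934: h=16, probe 16,0,1 => slot 1
512: h=2 => slot 2
142: h=6 => slot 6
Table: [781, 934, 512, ∅, ∅, ∅, 142, ∅, ∅, ∅, 299, 980, ∅, ∅, ∅, ∅, 390]
Lookup 934: h=16, probe 16,0,1 → found at 1.

3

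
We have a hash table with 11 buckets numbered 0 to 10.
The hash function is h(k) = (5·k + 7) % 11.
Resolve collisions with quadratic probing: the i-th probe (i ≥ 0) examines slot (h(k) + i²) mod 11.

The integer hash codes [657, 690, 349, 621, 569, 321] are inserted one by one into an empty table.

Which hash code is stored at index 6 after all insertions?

321

Insert 657: h=3, slot 3 empty → index 3.
Insert 690: h=3, slot 3 occupied → index 4.
Insert 349: h=3, slots 3,4 occupied → index 7.
Insert 621: h=10, slot 10 empty → index 10.
Insert 569: h=3, slots 3,4,7 occupied → index 1.
Insert 321: h=6, slot 6 empty → index 6.
Table: [—, 569, —, 657, 690, —, 321, 349, —, —, 621]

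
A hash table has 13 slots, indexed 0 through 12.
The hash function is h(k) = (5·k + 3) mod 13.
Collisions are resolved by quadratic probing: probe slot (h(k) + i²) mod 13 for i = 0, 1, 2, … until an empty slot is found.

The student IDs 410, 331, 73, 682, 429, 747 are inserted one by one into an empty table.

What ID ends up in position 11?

410: h=12 -> slot 12
331: h=7 -> slot 7
73: h=4 -> slot 4
682: h=7, probe 7,8 -> slot 8
429: h=3 -> slot 3
747: h=7, probe 7,8,11 -> slot 11
Table: [∅, ∅, ∅, 429, 73, ∅, ∅, 331, 682, ∅, ∅, 747, 410]

747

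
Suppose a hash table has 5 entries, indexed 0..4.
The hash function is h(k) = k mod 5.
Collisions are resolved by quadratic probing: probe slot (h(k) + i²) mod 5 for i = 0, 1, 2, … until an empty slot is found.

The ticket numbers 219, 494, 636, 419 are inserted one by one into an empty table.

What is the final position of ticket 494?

219 hashes to 4; slot 4 is free -> place at 4.
494 hashes to 4; 4 taken -> place at 0.
636 hashes to 1; slot 1 is free -> place at 1.
419 hashes to 4; 4,0 taken -> place at 3.
Table: [494, 636, —, 419, 219]

0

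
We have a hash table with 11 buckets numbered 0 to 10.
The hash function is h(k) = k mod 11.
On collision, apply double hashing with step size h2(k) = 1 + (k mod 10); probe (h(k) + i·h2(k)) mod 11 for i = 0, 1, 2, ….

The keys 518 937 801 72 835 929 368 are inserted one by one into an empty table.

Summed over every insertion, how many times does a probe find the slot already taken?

1

518: h=1 => slot 1
937: h=2 => slot 2
801: h=9 => slot 9
72: h=6 => slot 6
835: h=10 => slot 10
929: h=5 => slot 5
368: h=5, h2=9, probe 5,3 => slot 3
Table: [., 518, 937, 368, ., 929, 72, ., ., 801, 835]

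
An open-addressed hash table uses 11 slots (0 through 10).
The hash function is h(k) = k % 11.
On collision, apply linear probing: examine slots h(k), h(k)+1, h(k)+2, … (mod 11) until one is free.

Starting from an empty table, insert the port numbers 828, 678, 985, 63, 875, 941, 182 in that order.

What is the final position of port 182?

0

828: h=3 → slot 3
678: h=7 → slot 7
985: h=6 → slot 6
63: h=8 → slot 8
875: h=6, probe 6,7,8,9 → slot 9
941: h=6, probe 6,7,8,9,10 → slot 10
182: h=6, probe 6,7,8,9,10,0 → slot 0
Table: [182, ∅, ∅, 828, ∅, ∅, 985, 678, 63, 875, 941]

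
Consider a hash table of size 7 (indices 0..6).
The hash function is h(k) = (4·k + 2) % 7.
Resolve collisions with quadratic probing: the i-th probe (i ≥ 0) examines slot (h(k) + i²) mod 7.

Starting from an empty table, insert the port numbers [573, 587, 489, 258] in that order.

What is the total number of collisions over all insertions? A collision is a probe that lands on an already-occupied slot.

6

573: h=5 => slot 5
587: h=5, probe 5,6 => slot 6
489: h=5, probe 5,6,2 => slot 2
258: h=5, probe 5,6,2,0 => slot 0
Table: [258, ∅, 489, ∅, ∅, 573, 587]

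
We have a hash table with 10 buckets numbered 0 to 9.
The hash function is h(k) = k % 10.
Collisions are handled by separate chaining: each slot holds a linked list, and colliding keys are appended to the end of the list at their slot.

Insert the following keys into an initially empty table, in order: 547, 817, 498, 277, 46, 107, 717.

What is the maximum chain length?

547 -> bucket 7
817 -> bucket 7 (collision)
498 -> bucket 8
277 -> bucket 7 (collision)
46 -> bucket 6
107 -> bucket 7 (collision)
717 -> bucket 7 (collision)
Final buckets:
0: _
1: _
2: _
3: _
4: _
5: _
6: 46
7: 547 -> 817 -> 277 -> 107 -> 717
8: 498
9: _

5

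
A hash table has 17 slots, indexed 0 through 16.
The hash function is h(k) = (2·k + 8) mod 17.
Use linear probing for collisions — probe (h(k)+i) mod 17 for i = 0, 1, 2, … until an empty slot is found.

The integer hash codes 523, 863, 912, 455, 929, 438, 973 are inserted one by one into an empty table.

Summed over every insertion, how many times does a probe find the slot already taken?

523: h=0 -> slot 0
863: h=0, probe 0,1 -> slot 1
912: h=13 -> slot 13
455: h=0, probe 0,1,2 -> slot 2
929: h=13, probe 13,14 -> slot 14
438: h=0, probe 0,1,2,3 -> slot 3
973: h=16 -> slot 16
Table: [523, 863, 455, 438, —, —, —, —, —, —, —, —, —, 912, 929, —, 973]

7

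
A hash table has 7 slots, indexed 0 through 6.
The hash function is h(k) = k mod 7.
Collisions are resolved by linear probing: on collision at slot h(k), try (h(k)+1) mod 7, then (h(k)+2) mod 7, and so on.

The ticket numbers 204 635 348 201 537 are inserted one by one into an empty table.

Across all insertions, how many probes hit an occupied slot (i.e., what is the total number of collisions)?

7

204: h=1 -> slot 1
635: h=5 -> slot 5
348: h=5, probe 5,6 -> slot 6
201: h=5, probe 5,6,0 -> slot 0
537: h=5, probe 5,6,0,1,2 -> slot 2
Table: [201, 204, 537, ∅, ∅, 635, 348]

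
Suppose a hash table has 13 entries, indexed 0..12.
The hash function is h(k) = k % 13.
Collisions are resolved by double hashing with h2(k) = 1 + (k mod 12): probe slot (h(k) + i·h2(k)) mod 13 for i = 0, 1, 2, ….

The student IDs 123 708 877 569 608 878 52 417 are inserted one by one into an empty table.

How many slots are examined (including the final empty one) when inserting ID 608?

3

Insert 123: h=6, slot 6 empty => index 6.
Insert 708: h=6, h2=1, slot 6 occupied => index 7.
Insert 877: h=6, h2=2, slot 6 occupied => index 8.
Insert 569: h=10, slot 10 empty => index 10.
Insert 608: h=10, h2=9, slots 10,6 occupied => index 2.
Insert 878: h=7, h2=3, slots 7,10 occupied => index 0.
Insert 52: h=0, h2=5, slot 0 occupied => index 5.
Insert 417: h=1, slot 1 empty => index 1.
Table: [878, 417, 608, _, _, 52, 123, 708, 877, _, 569, _, _]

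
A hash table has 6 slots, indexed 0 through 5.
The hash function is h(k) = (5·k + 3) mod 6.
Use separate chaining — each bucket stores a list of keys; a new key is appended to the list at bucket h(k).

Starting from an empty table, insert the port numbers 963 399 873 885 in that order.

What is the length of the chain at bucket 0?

4

Insert 963: h=0, bucket 0 empty -> new chain.
Insert 399: h=0, bucket 0 nonempty -> append to chain.
Insert 873: h=0, bucket 0 nonempty -> append to chain.
Insert 885: h=0, bucket 0 nonempty -> append to chain.
Final buckets:
0: 963 -> 399 -> 873 -> 885
1: —
2: —
3: —
4: —
5: —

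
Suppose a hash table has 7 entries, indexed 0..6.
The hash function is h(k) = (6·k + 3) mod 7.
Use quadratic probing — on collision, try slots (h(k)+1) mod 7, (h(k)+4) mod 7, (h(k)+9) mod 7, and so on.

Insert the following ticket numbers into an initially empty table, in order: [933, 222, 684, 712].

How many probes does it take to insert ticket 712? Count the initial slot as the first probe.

933: h=1 -> slot 1
222: h=5 -> slot 5
684: h=5, probe 5,6 -> slot 6
712: h=5, probe 5,6,2 -> slot 2
Table: [—, 933, 712, —, —, 222, 684]

3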